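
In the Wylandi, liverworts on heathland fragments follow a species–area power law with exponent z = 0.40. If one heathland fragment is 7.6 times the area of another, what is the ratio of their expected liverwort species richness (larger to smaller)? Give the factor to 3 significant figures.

S₂/S₁ = (A₂/A₁)^z = 7.6^0.4
ln(S₂/S₁) = 0.4 × ln 7.6 = 0.4 × 2.0281 = 0.8113
S₂/S₁ = e^0.8113 ≈ 2.251

2.25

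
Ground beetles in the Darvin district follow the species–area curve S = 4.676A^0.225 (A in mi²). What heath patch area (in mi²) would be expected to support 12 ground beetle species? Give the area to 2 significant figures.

12 = 4.676 × A^0.225  ⇒  A^0.225 = 12/4.676 = 2.566
ln A = ln(2.566) / 0.225 = 0.9425 / 0.225 = 4.1887
A = e^4.1887 ≈ 65.94 mi²

66 mi²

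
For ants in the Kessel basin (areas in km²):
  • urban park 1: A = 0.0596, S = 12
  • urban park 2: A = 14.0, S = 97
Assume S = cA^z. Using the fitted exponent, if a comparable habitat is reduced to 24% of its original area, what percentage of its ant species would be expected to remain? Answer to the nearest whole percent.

z = ln(97/12) / ln(14/0.0596) = 2.0898 / 5.4592 = 0.3828
S_new/S_old = (A_new/A_old)^z = 0.24^0.3828 = exp(0.3828 × -1.4271) = 0.5791

58%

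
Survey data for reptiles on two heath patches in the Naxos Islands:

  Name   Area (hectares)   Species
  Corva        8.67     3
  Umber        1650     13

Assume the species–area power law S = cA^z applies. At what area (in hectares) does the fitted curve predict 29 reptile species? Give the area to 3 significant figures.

29200 hectares

z = ln(13/3) / ln(1650/8.67) = 1.4663 / 5.2487 = 0.2794
c = 3 / 8.67^0.2794 = 3 / 1.828 = 1.641
A = (29/1.641)^(1/0.2794) ⇒ ln A = ln(17.67)/0.2794 = 10.2805
A = e^10.2805 ≈ 29158 hectares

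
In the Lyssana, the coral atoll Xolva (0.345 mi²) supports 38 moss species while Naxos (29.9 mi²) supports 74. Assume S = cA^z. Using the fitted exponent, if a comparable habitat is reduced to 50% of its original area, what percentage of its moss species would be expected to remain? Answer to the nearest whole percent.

90%

z = ln(74/38) / ln(29.9/0.345) = 0.6665 / 4.4621 = 0.1494
S_new/S_old = (A_new/A_old)^z = 0.5^0.1494 = exp(0.1494 × -0.6931) = 0.9016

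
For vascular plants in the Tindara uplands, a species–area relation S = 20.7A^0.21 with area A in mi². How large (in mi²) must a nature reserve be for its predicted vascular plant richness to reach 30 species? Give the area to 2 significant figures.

30 = 20.7 × A^0.21  ⇒  A^0.21 = 30/20.7 = 1.449
ln A = ln(1.449) / 0.21 = 0.3711 / 0.21 = 1.7670
A = e^1.7670 ≈ 5.853 mi²

5.9 mi²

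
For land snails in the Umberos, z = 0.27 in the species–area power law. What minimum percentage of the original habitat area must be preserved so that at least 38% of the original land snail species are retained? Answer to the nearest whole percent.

3%

Need (A_new/A_old)^0.27 = 0.38, so A_new/A_old = 0.38^(1/0.27) = 0.38^3.704
ln(A_new/A_old) = ln 0.38 / 0.27 = -0.9676 / 0.27 = -3.5836
A_new/A_old = e^-3.5836 ≈ 0.02777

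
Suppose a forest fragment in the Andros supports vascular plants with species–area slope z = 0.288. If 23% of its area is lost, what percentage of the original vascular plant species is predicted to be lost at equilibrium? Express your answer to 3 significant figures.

S_new/S_old = (A_new/A_old)^z = 0.77^0.288
= exp(0.288 × ln 0.77) = exp(0.288 × -0.2614) = exp(-0.0753) ≈ 0.9275
Fraction lost = 1 − 0.9275 = 0.07251

7.25%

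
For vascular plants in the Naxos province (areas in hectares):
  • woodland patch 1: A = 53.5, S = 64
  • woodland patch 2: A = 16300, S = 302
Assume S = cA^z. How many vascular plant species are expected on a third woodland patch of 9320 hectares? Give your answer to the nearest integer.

260

z = ln(302/64) / ln(16300/53.5) = 1.5515 / 5.7192 = 0.2713
c = 64 / 53.5^0.2713 = 64 / 2.944 = 21.74
S₃ = 21.74 × 9320^0.2713 = 21.74 × 11.94 ≈ 259.5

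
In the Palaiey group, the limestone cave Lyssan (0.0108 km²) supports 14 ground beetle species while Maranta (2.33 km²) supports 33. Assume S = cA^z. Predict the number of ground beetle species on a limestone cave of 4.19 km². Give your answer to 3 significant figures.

z = ln(33/14) / ln(2.33/0.0108) = 0.8575 / 5.3741 = 0.1596
c = 14 / 0.0108^0.1596 = 14 / 0.4855 = 28.83
S₃ = 28.83 × 4.19^0.1596 = 28.83 × 1.257 ≈ 36.24

36.2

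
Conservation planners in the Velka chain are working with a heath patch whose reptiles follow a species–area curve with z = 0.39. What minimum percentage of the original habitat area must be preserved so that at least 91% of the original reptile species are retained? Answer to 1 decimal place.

Need (A_new/A_old)^0.39 = 0.91, so A_new/A_old = 0.91^(1/0.39) = 0.91^2.564
ln(A_new/A_old) = ln 0.91 / 0.39 = -0.0943 / 0.39 = -0.2418
A_new/A_old = e^-0.2418 ≈ 0.7852

78.5%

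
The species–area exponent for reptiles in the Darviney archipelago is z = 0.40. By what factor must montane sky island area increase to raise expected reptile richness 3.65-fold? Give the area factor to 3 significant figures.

25.5

(A₂/A₁)^0.4 = 3.65, so A₂/A₁ = 3.65^(1/0.4) = 3.65^2.5
ln(A₂/A₁) = ln 3.65 / 0.4 = 1.2947 / 0.4 = 3.2368
A₂/A₁ = e^3.2368 ≈ 25.45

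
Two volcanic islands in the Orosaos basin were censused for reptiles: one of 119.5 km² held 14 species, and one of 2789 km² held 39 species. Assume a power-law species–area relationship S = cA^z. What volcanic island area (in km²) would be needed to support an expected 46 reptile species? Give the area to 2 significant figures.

4600 km²

z = ln(39/14) / ln(2789/119.5) = 1.0245 / 3.1501 = 0.3252
c = 14 / 119.5^0.3252 = 14 / 4.738 = 2.955
A = (46/2.955)^(1/0.3252) ⇒ ln A = ln(15.57)/0.3252 = 8.4410
A = e^8.4410 ≈ 4633 km²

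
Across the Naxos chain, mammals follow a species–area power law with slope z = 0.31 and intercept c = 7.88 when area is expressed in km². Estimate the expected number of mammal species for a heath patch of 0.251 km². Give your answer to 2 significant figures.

S = 7.88 × 0.251^0.31
ln S = ln 7.88 + 0.31 × ln 0.251 = 2.0643 + 0.31 × -1.3823 = 1.6358
S = e^1.6358 ≈ 5.134

5.1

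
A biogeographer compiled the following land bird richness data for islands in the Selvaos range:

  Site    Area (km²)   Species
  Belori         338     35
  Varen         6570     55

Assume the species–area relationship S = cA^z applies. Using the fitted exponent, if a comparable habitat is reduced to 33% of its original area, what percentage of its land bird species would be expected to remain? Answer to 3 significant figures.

z = ln(55/35) / ln(6570/338) = 0.4520 / 2.9672 = 0.1523
S_new/S_old = (A_new/A_old)^z = 0.33^0.1523 = exp(0.1523 × -1.1087) = 0.8446

84.5%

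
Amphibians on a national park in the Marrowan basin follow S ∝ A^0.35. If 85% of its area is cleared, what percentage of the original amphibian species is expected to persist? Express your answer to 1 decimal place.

51.5%

S_new/S_old = (A_new/A_old)^z = 0.15^0.35
= exp(0.35 × ln 0.15) = exp(0.35 × -1.8971) = exp(-0.6640) ≈ 0.5148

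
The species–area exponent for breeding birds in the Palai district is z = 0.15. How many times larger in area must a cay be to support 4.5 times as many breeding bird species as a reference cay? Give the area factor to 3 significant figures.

22600

(A₂/A₁)^0.15 = 4.5, so A₂/A₁ = 4.5^(1/0.15) = 4.5^6.667
ln(A₂/A₁) = ln 4.5 / 0.15 = 1.5041 / 0.15 = 10.0272
A₂/A₁ = e^10.0272 ≈ 22633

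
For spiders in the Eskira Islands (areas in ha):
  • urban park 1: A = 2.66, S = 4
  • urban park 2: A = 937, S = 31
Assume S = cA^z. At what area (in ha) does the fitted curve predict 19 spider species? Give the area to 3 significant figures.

231 ha

z = ln(31/4) / ln(937/2.66) = 2.0477 / 5.8644 = 0.3492
c = 4 / 2.66^0.3492 = 4 / 1.407 = 2.843
A = (19/2.843)^(1/0.3492) ⇒ ln A = ln(6.684)/0.3492 = 5.4407
A = e^5.4407 ≈ 230.6 ha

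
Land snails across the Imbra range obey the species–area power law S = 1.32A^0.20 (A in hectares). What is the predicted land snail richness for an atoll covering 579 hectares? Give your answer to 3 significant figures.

4.71

S = 1.32 × 579^0.2 = 1.32 × 3.569 ≈ 4.711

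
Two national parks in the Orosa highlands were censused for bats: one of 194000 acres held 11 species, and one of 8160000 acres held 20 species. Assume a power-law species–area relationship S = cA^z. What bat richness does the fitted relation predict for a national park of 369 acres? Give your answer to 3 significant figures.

z = ln(20/11) / ln(8160000/194000) = 0.5978 / 3.7391 = 0.1599
c = 11 / 194000^0.1599 = 11 / 7.006 = 1.57
S₃ = 1.57 × 369^0.1599 = 1.57 × 2.573 ≈ 4.04

4.04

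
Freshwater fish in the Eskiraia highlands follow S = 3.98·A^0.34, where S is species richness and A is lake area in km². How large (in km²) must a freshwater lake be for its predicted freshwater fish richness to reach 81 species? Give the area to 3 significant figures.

81 = 3.98 × A^0.34  ⇒  A^0.34 = 81/3.98 = 20.35
ln A = ln(20.35) / 0.34 = 3.0132 / 0.34 = 8.8623
A = e^8.8623 ≈ 7060 km²

7060 km²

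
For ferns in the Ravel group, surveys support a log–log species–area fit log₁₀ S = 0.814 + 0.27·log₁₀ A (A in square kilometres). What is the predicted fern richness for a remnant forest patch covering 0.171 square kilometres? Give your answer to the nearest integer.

4 species

S = 6.516 × 0.171^0.27
ln S = ln 6.516 + 0.27 × ln 0.171 = 1.8743 + 0.27 × -1.7661 = 1.3975
S = e^1.3975 ≈ 4.045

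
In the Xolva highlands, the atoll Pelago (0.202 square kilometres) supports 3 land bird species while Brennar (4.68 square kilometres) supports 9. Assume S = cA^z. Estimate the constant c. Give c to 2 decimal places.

z = ln(S₂/S₁) / ln(A₂/A₁) = ln(9/3) / ln(4.68/0.202) = 1.0986 / 3.1428 = 0.3496
c = S₁ / A₁^z = 3 / 0.202^0.3496 = 3 / 0.5717 = 5.247

5.25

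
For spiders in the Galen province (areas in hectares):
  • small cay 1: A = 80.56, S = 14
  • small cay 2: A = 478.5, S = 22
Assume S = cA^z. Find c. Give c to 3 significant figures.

z = ln(S₂/S₁) / ln(A₂/A₁) = ln(22/14) / ln(478.5/80.56) = 0.4520 / 1.7817 = 0.2537
c = S₁ / A₁^z = 14 / 80.56^0.2537 = 14 / 3.045 = 4.598

4.60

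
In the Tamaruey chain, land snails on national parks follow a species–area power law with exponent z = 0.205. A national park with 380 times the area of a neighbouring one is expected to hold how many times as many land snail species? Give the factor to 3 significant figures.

3.38

S₂/S₁ = (A₂/A₁)^z = 380^0.205
ln(S₂/S₁) = 0.205 × ln 380 = 0.205 × 5.9402 = 1.2177
S₂/S₁ = e^1.2177 ≈ 3.38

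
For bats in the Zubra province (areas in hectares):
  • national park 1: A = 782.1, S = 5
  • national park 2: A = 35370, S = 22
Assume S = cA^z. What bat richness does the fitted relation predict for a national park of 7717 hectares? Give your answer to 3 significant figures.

12.2

z = ln(22/5) / ln(35370/782.1) = 1.4816 / 3.8116 = 0.3887
c = 5 / 782.1^0.3887 = 5 / 13.32 = 0.3753
S₃ = 0.3753 × 7717^0.3887 = 0.3753 × 32.44 ≈ 12.17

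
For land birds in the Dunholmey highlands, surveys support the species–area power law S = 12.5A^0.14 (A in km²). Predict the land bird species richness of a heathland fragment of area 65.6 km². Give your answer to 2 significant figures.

22

S = 12.5 × 65.6^0.14
ln S = ln 12.5 + 0.14 × ln 65.6 = 2.5257 + 0.14 × 4.1836 = 3.1114
S = e^3.1114 ≈ 22.45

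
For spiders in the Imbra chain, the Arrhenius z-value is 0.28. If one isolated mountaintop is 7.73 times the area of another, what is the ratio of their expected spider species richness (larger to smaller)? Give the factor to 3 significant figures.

S₂/S₁ = (A₂/A₁)^z = 7.73^0.28
ln(S₂/S₁) = 0.28 × ln 7.73 = 0.28 × 2.0451 = 0.5726
S₂/S₁ = e^0.5726 ≈ 1.773

1.77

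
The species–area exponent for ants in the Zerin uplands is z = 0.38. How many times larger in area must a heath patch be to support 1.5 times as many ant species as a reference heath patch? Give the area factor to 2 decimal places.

2.91

(A₂/A₁)^0.38 = 1.5, so A₂/A₁ = 1.5^(1/0.38) = 1.5^2.632
ln(A₂/A₁) = ln 1.5 / 0.38 = 0.4055 / 0.38 = 1.0670
A₂/A₁ = e^1.0670 ≈ 2.907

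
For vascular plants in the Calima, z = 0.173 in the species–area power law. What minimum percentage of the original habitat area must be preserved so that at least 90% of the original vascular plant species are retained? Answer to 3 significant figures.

Need (A_new/A_old)^0.173 = 0.9, so A_new/A_old = 0.9^(1/0.173) = 0.9^5.78
ln(A_new/A_old) = ln 0.9 / 0.173 = -0.1054 / 0.173 = -0.6090
A_new/A_old = e^-0.6090 ≈ 0.5439

54.4%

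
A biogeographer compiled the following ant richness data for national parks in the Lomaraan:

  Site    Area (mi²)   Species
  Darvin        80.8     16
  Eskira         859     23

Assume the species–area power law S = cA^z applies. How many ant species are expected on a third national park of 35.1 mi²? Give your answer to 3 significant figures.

z = ln(23/16) / ln(859/80.8) = 0.3629 / 2.3638 = 0.1535
c = 16 / 80.8^0.1535 = 16 / 1.963 = 8.152
S₃ = 8.152 × 35.1^0.1535 = 8.152 × 1.727 ≈ 14.08

14.1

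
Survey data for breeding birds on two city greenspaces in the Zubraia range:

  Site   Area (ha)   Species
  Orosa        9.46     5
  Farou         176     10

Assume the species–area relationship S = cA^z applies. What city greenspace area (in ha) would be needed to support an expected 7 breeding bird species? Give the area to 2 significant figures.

z = ln(10/5) / ln(176/9.46) = 0.6931 / 2.9234 = 0.2371
c = 5 / 9.46^0.2371 = 5 / 1.704 = 2.935
A = (7/2.935)^(1/0.2371) ⇒ ln A = ln(2.385)/0.2371 = 3.6662
A = e^3.6662 ≈ 39.1 ha

39 ha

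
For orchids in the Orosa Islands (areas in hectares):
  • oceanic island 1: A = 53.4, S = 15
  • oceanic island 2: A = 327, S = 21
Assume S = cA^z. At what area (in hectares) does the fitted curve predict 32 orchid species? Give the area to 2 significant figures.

3200 hectares

z = ln(21/15) / ln(327/53.4) = 0.3365 / 1.8121 = 0.1857
c = 15 / 53.4^0.1857 = 15 / 2.093 = 7.167
A = (32/7.167)^(1/0.1857) ⇒ ln A = ln(4.465)/0.1857 = 8.0585
A = e^8.0585 ≈ 3161 hectares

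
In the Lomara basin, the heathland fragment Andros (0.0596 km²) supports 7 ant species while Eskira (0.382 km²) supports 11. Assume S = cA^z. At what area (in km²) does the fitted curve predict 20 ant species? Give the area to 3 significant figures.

z = ln(11/7) / ln(0.382/0.0596) = 0.4520 / 1.8578 = 0.2433
c = 7 / 0.0596^0.2433 = 7 / 0.5035 = 13.9
A = (20/13.9)^(1/0.2433) ⇒ ln A = ln(1.439)/0.2433 = 1.4949
A = e^1.4949 ≈ 4.459 km²

4.46 km²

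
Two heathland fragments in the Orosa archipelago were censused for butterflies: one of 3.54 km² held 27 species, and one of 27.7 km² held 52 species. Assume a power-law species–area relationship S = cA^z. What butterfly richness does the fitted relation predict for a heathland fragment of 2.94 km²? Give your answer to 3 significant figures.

z = ln(52/27) / ln(27.7/3.54) = 0.6554 / 2.0573 = 0.3186
c = 27 / 3.54^0.3186 = 27 / 1.496 = 18.05
S₃ = 18.05 × 2.94^0.3186 = 18.05 × 1.41 ≈ 25.45

25.4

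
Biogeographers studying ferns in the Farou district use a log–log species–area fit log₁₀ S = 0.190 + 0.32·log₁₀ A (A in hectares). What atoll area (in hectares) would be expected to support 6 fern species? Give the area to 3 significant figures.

6 = 1.549 × A^0.32  ⇒  A^0.32 = 6/1.549 = 3.874
ln A = ln(3.874) / 0.32 = 1.3543 / 0.32 = 4.2321
A = e^4.2321 ≈ 68.86 hectares

68.9 hectares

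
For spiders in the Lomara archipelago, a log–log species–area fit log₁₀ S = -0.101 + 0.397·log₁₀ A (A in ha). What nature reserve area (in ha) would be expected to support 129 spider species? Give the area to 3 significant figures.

372000 ha

129 = 0.7925 × A^0.397  ⇒  A^0.397 = 129/0.7925 = 162.8
ln A = ln(162.8) / 0.397 = 5.0924 / 0.397 = 12.8271
A = e^12.8271 ≈ 372182 ha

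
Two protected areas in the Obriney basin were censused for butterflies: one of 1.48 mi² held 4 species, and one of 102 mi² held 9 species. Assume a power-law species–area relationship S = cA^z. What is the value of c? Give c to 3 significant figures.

3.71

z = ln(S₂/S₁) / ln(A₂/A₁) = ln(9/4) / ln(102/1.48) = 0.8109 / 4.2329 = 0.1916
c = S₁ / A₁^z = 4 / 1.48^0.1916 = 4 / 1.078 = 3.711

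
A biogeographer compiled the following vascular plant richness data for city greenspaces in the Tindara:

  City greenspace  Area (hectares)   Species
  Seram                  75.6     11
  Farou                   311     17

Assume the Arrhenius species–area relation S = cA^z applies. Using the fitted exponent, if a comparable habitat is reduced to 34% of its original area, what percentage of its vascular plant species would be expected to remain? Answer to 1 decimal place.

71.7%

z = ln(17/11) / ln(311/75.6) = 0.4353 / 1.4143 = 0.3078
S_new/S_old = (A_new/A_old)^z = 0.34^0.3078 = exp(0.3078 × -1.0788) = 0.7175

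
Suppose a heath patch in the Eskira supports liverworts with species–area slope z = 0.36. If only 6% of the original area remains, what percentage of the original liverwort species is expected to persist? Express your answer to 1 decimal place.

S_new/S_old = (A_new/A_old)^z = 0.06^0.36
= exp(0.36 × ln 0.06) = exp(0.36 × -2.8134) = exp(-1.0128) ≈ 0.3632

36.3%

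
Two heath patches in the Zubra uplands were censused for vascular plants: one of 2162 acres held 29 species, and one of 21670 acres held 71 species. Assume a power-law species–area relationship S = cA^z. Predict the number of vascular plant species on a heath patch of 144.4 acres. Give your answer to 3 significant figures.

z = ln(71/29) / ln(21670/2162) = 0.8954 / 2.3049 = 0.3885
c = 29 / 2162^0.3885 = 29 / 19.75 = 1.469
S₃ = 1.469 × 144.4^0.3885 = 1.469 × 6.901 ≈ 10.14

10.1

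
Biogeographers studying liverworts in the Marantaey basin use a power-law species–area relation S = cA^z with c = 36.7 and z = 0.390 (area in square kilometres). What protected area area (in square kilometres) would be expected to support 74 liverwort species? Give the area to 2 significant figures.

74 = 36.7 × A^0.39  ⇒  A^0.39 = 74/36.7 = 2.016
ln A = ln(2.016) / 0.39 = 0.7013 / 0.39 = 1.7982
A = e^1.7982 ≈ 6.039 square kilometres

6.0 square kilometres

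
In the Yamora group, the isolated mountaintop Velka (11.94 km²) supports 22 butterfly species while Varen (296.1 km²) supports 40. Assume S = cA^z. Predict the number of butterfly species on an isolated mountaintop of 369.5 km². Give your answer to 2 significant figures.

42

z = ln(40/22) / ln(296.1/11.94) = 0.5978 / 3.2108 = 0.1862
c = 22 / 11.94^0.1862 = 22 / 1.587 = 13.86
S₃ = 13.86 × 369.5^0.1862 = 13.86 × 3.007 ≈ 41.68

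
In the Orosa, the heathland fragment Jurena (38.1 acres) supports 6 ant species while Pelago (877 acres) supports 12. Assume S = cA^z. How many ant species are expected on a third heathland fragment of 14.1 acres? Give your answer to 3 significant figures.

4.82

z = ln(12/6) / ln(877/38.1) = 0.6931 / 3.1363 = 0.2210
c = 6 / 38.1^0.2210 = 6 / 2.236 = 2.684
S₃ = 2.684 × 14.1^0.2210 = 2.684 × 1.795 ≈ 4.817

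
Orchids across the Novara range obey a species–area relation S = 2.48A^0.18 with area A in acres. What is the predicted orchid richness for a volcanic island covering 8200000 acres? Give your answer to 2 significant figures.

44

S = 2.48 × 8200000^0.18
ln S = ln 2.48 + 0.18 × ln 8200000 = 0.9083 + 0.18 × 15.9196 = 3.7738
S = e^3.7738 ≈ 43.54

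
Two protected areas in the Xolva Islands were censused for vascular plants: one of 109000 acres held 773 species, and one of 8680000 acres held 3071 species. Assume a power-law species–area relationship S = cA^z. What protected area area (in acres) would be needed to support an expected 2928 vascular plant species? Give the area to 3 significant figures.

7460000 acres

z = ln(3071/773) / ln(8680000/109000) = 1.3795 / 4.3774 = 0.3151
c = 773 / 109000^0.3151 = 773 / 38.68 = 19.99
A = (2928/19.99)^(1/0.3151) ⇒ ln A = ln(146.5)/0.3151 = 15.8252
A = e^15.8252 ≈ 7461150 acres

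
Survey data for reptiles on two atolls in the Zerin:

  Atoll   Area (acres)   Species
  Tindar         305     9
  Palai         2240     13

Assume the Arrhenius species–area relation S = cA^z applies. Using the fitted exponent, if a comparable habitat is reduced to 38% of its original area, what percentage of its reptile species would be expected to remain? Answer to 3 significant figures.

83.7%

z = ln(13/9) / ln(2240/305) = 0.3677 / 1.9939 = 0.1844
S_new/S_old = (A_new/A_old)^z = 0.38^0.1844 = exp(0.1844 × -0.9676) = 0.8366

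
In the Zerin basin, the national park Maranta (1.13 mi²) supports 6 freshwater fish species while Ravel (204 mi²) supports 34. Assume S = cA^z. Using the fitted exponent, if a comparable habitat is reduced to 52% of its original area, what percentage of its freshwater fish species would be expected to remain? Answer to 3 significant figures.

z = ln(34/6) / ln(204/1.13) = 1.7346 / 5.1959 = 0.3338
S_new/S_old = (A_new/A_old)^z = 0.52^0.3338 = exp(0.3338 × -0.6539) = 0.8039

80.4%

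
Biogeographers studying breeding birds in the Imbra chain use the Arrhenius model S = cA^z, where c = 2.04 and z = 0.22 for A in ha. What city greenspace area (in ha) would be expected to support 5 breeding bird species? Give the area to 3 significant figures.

5 = 2.04 × A^0.22  ⇒  A^0.22 = 5/2.04 = 2.451
ln A = ln(2.451) / 0.22 = 0.8965 / 0.22 = 4.0749
A = e^4.0749 ≈ 58.85 ha

58.8 ha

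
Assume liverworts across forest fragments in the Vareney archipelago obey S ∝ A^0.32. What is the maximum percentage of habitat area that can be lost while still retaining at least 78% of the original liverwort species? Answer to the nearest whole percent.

Need (A_new/A_old)^0.32 = 0.78, so A_new/A_old = 0.78^(1/0.32) = 0.78^3.125
ln(A_new/A_old) = ln 0.78 / 0.32 = -0.2485 / 0.32 = -0.7764
A_new/A_old = e^-0.7764 ≈ 0.46
Fraction that can be lost = 1 − 0.46 = 0.54

54%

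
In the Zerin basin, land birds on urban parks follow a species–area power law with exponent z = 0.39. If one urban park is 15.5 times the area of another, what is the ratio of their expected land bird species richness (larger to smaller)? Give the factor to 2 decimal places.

S₂/S₁ = (A₂/A₁)^z = 15.5^0.39
ln(S₂/S₁) = 0.39 × ln 15.5 = 0.39 × 2.7408 = 1.0689
S₂/S₁ = e^1.0689 ≈ 2.912

2.91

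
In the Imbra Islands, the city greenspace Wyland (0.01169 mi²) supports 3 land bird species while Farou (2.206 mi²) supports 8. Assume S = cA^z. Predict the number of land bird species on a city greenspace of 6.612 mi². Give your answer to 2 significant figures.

9.8

z = ln(8/3) / ln(2.206/0.01169) = 0.9808 / 5.2402 = 0.1872
c = 3 / 0.01169^0.1872 = 3 / 0.4349 = 6.899
S₃ = 6.899 × 6.612^0.1872 = 6.899 × 1.424 ≈ 9.825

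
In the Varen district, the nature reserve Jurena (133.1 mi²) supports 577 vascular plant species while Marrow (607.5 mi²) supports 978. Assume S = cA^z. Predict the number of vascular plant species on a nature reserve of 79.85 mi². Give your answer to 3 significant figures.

483

z = ln(978/577) / ln(607.5/133.1) = 0.5277 / 1.5183 = 0.3475
c = 577 / 133.1^0.3475 = 577 / 5.473 = 105.4
S₃ = 105.4 × 79.85^0.3475 = 105.4 × 4.583 ≈ 483.1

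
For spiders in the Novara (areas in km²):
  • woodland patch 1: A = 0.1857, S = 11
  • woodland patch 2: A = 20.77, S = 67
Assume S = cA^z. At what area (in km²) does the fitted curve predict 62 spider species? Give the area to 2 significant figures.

z = ln(67/11) / ln(20.77/0.1857) = 1.8068 / 4.7171 = 0.3830
c = 11 / 0.1857^0.3830 = 11 / 0.5247 = 20.96
A = (62/20.96)^(1/0.3830) ⇒ ln A = ln(2.958)/0.3830 = 2.8310
A = e^2.8310 ≈ 16.96 km²

17 km²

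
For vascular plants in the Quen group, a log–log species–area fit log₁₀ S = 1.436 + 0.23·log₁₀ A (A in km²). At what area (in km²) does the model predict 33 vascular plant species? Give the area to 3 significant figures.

2.28 km²

33 = 27.29 × A^0.23  ⇒  A^0.23 = 33/27.29 = 1.209
ln A = ln(1.209) / 0.23 = 0.1900 / 0.23 = 0.8261
A = e^0.8261 ≈ 2.284 km²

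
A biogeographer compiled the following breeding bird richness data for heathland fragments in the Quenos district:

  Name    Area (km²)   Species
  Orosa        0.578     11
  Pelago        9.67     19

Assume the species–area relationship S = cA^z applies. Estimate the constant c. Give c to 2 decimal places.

12.23

z = ln(S₂/S₁) / ln(A₂/A₁) = ln(19/11) / ln(9.67/0.578) = 0.5465 / 2.8172 = 0.1940
c = S₁ / A₁^z = 11 / 0.578^0.1940 = 11 / 0.8991 = 12.23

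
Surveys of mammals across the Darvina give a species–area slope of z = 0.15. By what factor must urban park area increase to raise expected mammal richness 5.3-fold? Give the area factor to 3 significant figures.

67400

(A₂/A₁)^0.15 = 5.3, so A₂/A₁ = 5.3^(1/0.15) = 5.3^6.667
ln(A₂/A₁) = ln 5.3 / 0.15 = 1.6677 / 0.15 = 11.1180
A₂/A₁ = e^11.1180 ≈ 67376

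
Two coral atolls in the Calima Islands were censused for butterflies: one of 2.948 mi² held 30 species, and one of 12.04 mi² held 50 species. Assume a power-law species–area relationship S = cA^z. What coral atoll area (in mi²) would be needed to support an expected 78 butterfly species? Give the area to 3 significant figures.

41.0 mi²

z = ln(50/30) / ln(12.04/2.948) = 0.5108 / 1.4071 = 0.3630
c = 30 / 2.948^0.3630 = 30 / 1.481 = 20.26
A = (78/20.26)^(1/0.3630) ⇒ ln A = ln(3.85)/0.3630 = 3.7132
A = e^3.7132 ≈ 40.98 mi²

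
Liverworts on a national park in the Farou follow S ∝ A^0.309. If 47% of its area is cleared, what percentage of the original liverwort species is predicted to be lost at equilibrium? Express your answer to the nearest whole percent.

S_new/S_old = (A_new/A_old)^z = 0.53^0.309
= exp(0.309 × ln 0.53) = exp(0.309 × -0.6349) = exp(-0.1962) ≈ 0.8219
Fraction lost = 1 − 0.8219 = 0.1781

18%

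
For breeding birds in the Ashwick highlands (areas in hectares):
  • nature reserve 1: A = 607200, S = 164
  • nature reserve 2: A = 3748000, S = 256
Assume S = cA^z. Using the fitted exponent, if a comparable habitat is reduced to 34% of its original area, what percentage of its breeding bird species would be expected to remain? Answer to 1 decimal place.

76.8%

z = ln(256/164) / ln(3748000/607200) = 0.4453 / 1.8201 = 0.2447
S_new/S_old = (A_new/A_old)^z = 0.34^0.2447 = exp(0.2447 × -1.0788) = 0.768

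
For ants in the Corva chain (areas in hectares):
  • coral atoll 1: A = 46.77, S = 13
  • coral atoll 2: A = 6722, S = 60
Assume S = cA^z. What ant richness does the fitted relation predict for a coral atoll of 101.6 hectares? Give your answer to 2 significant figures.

17

z = ln(60/13) / ln(6722/46.77) = 1.5294 / 4.9679 = 0.3079
c = 13 / 46.77^0.3079 = 13 / 3.267 = 3.98
S₃ = 3.98 × 101.6^0.3079 = 3.98 × 4.148 ≈ 16.51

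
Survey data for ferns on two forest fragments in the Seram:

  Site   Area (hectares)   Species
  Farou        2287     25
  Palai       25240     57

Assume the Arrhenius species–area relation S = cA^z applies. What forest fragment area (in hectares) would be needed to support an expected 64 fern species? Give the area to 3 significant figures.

35400 hectares

z = ln(57/25) / ln(25240/2287) = 0.8242 / 2.4012 = 0.3432
c = 25 / 2287^0.3432 = 25 / 14.22 = 1.758
A = (64/1.758)^(1/0.3432) ⇒ ln A = ln(36.41)/0.3432 = 10.4737
A = e^10.4737 ≈ 35371 hectares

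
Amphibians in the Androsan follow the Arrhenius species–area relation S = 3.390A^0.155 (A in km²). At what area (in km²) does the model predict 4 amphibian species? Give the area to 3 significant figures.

2.91 km²

4 = 3.39 × A^0.155  ⇒  A^0.155 = 4/3.39 = 1.18
ln A = ln(1.18) / 0.155 = 0.1655 / 0.155 = 1.0675
A = e^1.0675 ≈ 2.908 km²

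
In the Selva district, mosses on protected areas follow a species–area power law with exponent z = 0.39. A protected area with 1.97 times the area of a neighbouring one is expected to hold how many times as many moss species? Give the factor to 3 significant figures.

S₂/S₁ = (A₂/A₁)^z = 1.97^0.39
ln(S₂/S₁) = 0.39 × ln 1.97 = 0.39 × 0.6780 = 0.2644
S₂/S₁ = e^0.2644 ≈ 1.303

1.30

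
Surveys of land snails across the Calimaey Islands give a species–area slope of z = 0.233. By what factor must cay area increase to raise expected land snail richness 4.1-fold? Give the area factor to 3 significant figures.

(A₂/A₁)^0.233 = 4.1, so A₂/A₁ = 4.1^(1/0.233) = 4.1^4.292
ln(A₂/A₁) = ln 4.1 / 0.233 = 1.4110 / 0.233 = 6.0557
A₂/A₁ = e^6.0557 ≈ 426.6

427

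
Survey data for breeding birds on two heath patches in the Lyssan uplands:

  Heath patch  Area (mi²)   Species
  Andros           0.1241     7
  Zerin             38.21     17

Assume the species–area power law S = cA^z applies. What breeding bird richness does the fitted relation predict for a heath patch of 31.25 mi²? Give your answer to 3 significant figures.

z = ln(17/7) / ln(38.21/0.1241) = 0.8873 / 5.7298 = 0.1549
c = 7 / 0.1241^0.1549 = 7 / 0.7239 = 9.67
S₃ = 9.67 × 31.25^0.1549 = 9.67 × 1.704 ≈ 16.48

16.5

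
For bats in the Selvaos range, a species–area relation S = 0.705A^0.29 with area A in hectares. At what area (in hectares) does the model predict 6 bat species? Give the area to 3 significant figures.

6 = 0.705 × A^0.29  ⇒  A^0.29 = 6/0.705 = 8.511
ln A = ln(8.511) / 0.29 = 2.1413 / 0.29 = 7.3839
A = e^7.3839 ≈ 1610 hectares

1610 hectares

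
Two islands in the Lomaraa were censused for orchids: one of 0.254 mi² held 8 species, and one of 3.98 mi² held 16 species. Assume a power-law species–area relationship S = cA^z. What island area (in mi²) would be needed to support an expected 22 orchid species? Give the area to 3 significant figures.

14.1 mi²

z = ln(16/8) / ln(3.98/0.254) = 0.6931 / 2.7517 = 0.2519
c = 8 / 0.254^0.2519 = 8 / 0.7081 = 11.3
A = (22/11.3)^(1/0.2519) ⇒ ln A = ln(1.947)/0.2519 = 2.6455
A = e^2.6455 ≈ 14.09 mi²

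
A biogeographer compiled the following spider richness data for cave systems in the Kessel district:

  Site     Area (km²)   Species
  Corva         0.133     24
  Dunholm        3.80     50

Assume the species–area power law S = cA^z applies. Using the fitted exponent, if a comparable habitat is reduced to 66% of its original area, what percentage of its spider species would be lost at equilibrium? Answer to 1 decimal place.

8.7%

z = ln(50/24) / ln(3.8/0.133) = 0.7340 / 3.3524 = 0.2189
S_new/S_old = (A_new/A_old)^z = 0.66^0.2189 = exp(0.2189 × -0.4155) = 0.913
Fraction lost = 1 − 0.913 = 0.08696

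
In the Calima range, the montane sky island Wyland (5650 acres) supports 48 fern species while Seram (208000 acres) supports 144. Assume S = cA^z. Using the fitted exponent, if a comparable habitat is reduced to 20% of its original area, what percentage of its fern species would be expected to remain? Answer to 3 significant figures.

z = ln(144/48) / ln(208000/5650) = 1.0986 / 3.6059 = 0.3047
S_new/S_old = (A_new/A_old)^z = 0.2^0.3047 = exp(0.3047 × -1.6094) = 0.6124

61.2%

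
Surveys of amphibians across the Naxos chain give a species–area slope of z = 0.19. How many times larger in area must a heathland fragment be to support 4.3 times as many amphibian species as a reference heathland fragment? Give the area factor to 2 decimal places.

2157.97

(A₂/A₁)^0.19 = 4.3, so A₂/A₁ = 4.3^(1/0.19) = 4.3^5.263
ln(A₂/A₁) = ln 4.3 / 0.19 = 1.4586 / 0.19 = 7.6769
A₂/A₁ = e^7.6769 ≈ 2158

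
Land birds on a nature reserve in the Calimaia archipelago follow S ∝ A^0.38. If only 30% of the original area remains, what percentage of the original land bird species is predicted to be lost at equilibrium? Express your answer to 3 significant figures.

36.7%

S_new/S_old = (A_new/A_old)^z = 0.3^0.38
= exp(0.38 × ln 0.3) = exp(0.38 × -1.2040) = exp(-0.4575) ≈ 0.6329
Fraction lost = 1 − 0.6329 = 0.3671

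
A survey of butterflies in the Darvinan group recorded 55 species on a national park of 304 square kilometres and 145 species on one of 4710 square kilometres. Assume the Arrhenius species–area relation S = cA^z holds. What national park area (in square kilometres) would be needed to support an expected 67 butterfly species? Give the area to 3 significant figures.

z = ln(145/55) / ln(4710/304) = 0.9694 / 2.7404 = 0.3537
c = 55 / 304^0.3537 = 55 / 7.556 = 7.279
A = (67/7.279)^(1/0.3537) ⇒ ln A = ln(9.205)/0.3537 = 6.2749
A = e^6.2749 ≈ 531.1 square kilometres

531 square kilometres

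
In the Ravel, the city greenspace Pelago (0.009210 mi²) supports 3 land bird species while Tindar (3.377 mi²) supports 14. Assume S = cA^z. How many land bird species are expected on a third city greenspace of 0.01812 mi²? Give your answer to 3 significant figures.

z = ln(14/3) / ln(3.377/0.00921) = 1.5404 / 5.9045 = 0.2609
c = 3 / 0.00921^0.2609 = 3 / 0.2944 = 10.19
S₃ = 10.19 × 0.01812^0.2609 = 10.19 × 0.3512 ≈ 3.579

3.58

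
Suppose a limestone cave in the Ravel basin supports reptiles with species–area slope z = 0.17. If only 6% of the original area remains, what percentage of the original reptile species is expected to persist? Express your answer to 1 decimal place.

62.0%

S_new/S_old = (A_new/A_old)^z = 0.06^0.17
= exp(0.17 × ln 0.06) = exp(0.17 × -2.8134) = exp(-0.4783) ≈ 0.6198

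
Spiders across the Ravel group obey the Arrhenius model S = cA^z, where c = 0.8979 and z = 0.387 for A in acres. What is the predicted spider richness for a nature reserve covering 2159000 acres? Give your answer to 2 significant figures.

250

S = 0.8979 × 2159000^0.387
ln S = ln 0.8979 + 0.387 × ln 2159000 = -0.1077 + 0.387 × 14.5852 = 5.5368
S = e^5.5368 ≈ 253.9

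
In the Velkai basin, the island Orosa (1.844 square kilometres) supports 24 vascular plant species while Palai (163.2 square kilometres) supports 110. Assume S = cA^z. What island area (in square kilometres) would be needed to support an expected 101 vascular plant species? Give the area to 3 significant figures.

127 square kilometres

z = ln(110/24) / ln(163.2/1.844) = 1.5224 / 4.4830 = 0.3396
c = 24 / 1.844^0.3396 = 24 / 1.231 = 19.5
A = (101/19.5)^(1/0.3396) ⇒ ln A = ln(5.18)/0.3396 = 4.8436
A = e^4.8436 ≈ 126.9 square kilometres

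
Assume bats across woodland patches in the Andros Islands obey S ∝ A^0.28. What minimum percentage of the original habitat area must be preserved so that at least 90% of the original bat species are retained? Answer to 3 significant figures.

68.6%

Need (A_new/A_old)^0.28 = 0.9, so A_new/A_old = 0.9^(1/0.28) = 0.9^3.571
ln(A_new/A_old) = ln 0.9 / 0.28 = -0.1054 / 0.28 = -0.3763
A_new/A_old = e^-0.3763 ≈ 0.6864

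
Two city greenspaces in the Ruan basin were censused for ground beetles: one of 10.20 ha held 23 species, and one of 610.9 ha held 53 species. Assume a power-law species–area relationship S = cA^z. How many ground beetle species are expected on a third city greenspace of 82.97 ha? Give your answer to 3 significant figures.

z = ln(53/23) / ln(610.9/10.2) = 0.8348 / 4.0925 = 0.2040
c = 23 / 10.2^0.2040 = 23 / 1.606 = 14.32
S₃ = 14.32 × 82.97^0.2040 = 14.32 × 2.463 ≈ 35.27

35.3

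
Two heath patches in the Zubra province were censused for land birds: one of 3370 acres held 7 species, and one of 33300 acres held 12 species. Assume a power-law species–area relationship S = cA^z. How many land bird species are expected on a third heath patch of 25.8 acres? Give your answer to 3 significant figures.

z = ln(12/7) / ln(33300/3370) = 0.5390 / 2.2906 = 0.2353
c = 7 / 3370^0.2353 = 7 / 6.762 = 1.035
S₃ = 1.035 × 25.8^0.2353 = 1.035 × 2.149 ≈ 2.224

2.22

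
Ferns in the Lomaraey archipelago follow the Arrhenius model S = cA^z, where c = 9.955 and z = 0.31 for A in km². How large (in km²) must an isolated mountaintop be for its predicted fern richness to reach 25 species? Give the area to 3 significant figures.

25 = 9.955 × A^0.31  ⇒  A^0.31 = 25/9.955 = 2.511
ln A = ln(2.511) / 0.31 = 0.9208 / 0.31 = 2.9703
A = e^2.9703 ≈ 19.5 km²

19.5 km²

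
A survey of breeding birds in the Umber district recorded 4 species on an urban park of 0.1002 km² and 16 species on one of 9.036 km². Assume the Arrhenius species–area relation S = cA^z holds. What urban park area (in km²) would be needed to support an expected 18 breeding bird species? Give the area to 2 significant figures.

z = ln(16/4) / ln(9.036/0.1002) = 1.3863 / 4.5018 = 0.3079
c = 4 / 0.1002^0.3079 = 4 / 0.4924 = 8.123
A = (18/8.123)^(1/0.3079) ⇒ ln A = ln(2.216)/0.3079 = 2.5837
A = e^2.5837 ≈ 13.25 km²

13 km²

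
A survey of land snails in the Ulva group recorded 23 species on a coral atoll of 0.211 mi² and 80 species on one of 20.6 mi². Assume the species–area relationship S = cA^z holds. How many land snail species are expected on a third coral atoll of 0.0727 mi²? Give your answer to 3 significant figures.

17.2

z = ln(80/23) / ln(20.6/0.211) = 1.2465 / 4.5812 = 0.2721
c = 23 / 0.211^0.2721 = 23 / 0.6548 = 35.12
S₃ = 35.12 × 0.0727^0.2721 = 35.12 × 0.49 ≈ 17.21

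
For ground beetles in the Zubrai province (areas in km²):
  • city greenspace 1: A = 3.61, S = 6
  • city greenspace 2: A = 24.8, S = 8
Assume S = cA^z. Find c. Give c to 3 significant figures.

z = ln(S₂/S₁) / ln(A₂/A₁) = ln(8/6) / ln(24.8/3.61) = 0.2877 / 1.9271 = 0.1493
c = S₁ / A₁^z = 6 / 3.61^0.1493 = 6 / 1.211 = 4.954

4.95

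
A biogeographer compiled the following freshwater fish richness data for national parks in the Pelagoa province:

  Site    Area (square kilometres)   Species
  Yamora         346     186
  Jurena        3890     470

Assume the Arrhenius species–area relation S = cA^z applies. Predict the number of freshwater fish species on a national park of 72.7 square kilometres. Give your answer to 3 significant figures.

102

z = ln(470/186) / ln(3890/346) = 0.9270 / 2.4197 = 0.3831
c = 186 / 346^0.3831 = 186 / 9.391 = 19.81
S₃ = 19.81 × 72.7^0.3831 = 19.81 × 5.166 ≈ 102.3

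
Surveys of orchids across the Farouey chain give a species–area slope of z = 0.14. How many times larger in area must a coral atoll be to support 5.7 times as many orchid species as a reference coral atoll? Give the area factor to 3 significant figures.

251000

(A₂/A₁)^0.14 = 5.7, so A₂/A₁ = 5.7^(1/0.14) = 5.7^7.143
ln(A₂/A₁) = ln 5.7 / 0.14 = 1.7405 / 0.14 = 12.4319
A₂/A₁ = e^12.4319 ≈ 250672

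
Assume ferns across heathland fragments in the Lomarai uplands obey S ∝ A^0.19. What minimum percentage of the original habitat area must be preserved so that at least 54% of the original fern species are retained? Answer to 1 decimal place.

Need (A_new/A_old)^0.19 = 0.54, so A_new/A_old = 0.54^(1/0.19) = 0.54^5.263
ln(A_new/A_old) = ln 0.54 / 0.19 = -0.6162 / 0.19 = -3.2431
A_new/A_old = e^-3.2431 ≈ 0.03904

3.9%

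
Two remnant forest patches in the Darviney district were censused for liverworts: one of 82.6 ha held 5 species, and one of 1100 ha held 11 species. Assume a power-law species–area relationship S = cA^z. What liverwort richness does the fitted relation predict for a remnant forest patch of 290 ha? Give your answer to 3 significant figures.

7.33

z = ln(11/5) / ln(1100/82.6) = 0.7885 / 2.5891 = 0.3045
c = 5 / 82.6^0.3045 = 5 / 3.835 = 1.304
S₃ = 1.304 × 290^0.3045 = 1.304 × 5.622 ≈ 7.329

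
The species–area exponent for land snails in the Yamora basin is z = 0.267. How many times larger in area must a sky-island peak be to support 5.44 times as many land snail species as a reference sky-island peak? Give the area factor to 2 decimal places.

568.92

(A₂/A₁)^0.267 = 5.44, so A₂/A₁ = 5.44^(1/0.267) = 5.44^3.745
ln(A₂/A₁) = ln 5.44 / 0.267 = 1.6938 / 0.267 = 6.3437
A₂/A₁ = e^6.3437 ≈ 568.9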